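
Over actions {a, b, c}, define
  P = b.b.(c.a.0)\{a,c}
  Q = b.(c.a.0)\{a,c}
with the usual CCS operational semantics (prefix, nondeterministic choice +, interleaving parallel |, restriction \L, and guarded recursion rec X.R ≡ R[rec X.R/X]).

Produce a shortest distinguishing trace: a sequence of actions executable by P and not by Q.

Reachable graph of P (3 states):
  m0 = b.b.(c.a.0)\{a,c} :: ··b··> m1
  m1 = b.(c.a.0)\{a,c} :: ··b··> m2
  m2 = (c.a.0)\{a,c} :: stopped
Reachable graph of Q (2 states):
  n0 = b.(c.a.0)\{a,c} :: ··b··> n1
  n1 = (c.a.0)\{a,c} :: stopped
Executing bb from P (initial set {m0}):
  step 1 (b): {m1}
  step 2 (b): {m2}
  — P admits the full trace.
Executing bb from Q (initial set {n0}):
  step 1 (b): {n1}
  step 2 (b): no successor for Q

bb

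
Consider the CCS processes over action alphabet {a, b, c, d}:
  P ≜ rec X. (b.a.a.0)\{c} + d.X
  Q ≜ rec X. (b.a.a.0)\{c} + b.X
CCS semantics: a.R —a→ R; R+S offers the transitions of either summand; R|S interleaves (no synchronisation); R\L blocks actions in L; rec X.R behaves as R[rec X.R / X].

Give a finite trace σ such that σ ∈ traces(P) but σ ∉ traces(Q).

LTS(P): 4 reachable states
  u0 = rec X. (b.a.a.0)\{c} + d.X :: ··b··> u1, ··d··> u0
  u1 = (a.a.0)\{c} :: ··a··> u2
  u2 = (a.0)\{c} :: ··a··> u3
  u3 = 0\{c} :: ∅
LTS(Q): 4 reachable states
  v0 = rec X. (b.a.a.0)\{c} + b.X :: ··b··> v0, ··b··> v1
  v1 = (a.a.0)\{c} :: ··a··> v2
  v2 = (a.0)\{c} :: ··a··> v3
  v3 = 0\{c} :: ∅
Trace ⟨d⟩ through P, begin at {u0}:
  step 1 (d): {u0}
  ✓ P
Trace ⟨d⟩ through Q, begin at {v0}:
  step 1 (d): ∅ (Q stuck)

d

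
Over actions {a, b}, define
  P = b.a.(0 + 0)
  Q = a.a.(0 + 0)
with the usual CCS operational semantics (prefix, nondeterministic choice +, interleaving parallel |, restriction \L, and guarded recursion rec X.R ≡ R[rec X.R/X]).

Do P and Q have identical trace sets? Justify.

Reachable graph of P (3 states):
  m0 = b.a.(0 + 0) → =b=> m1
  m1 = a.(0 + 0) → =a=> m2
  m2 = 0 + 0 → stopped
Reachable graph of Q (3 states):
  n0 = a.a.(0 + 0) → =a=> n1
  n1 = a.(0 + 0) → =a=> n2
  n2 = 0 + 0 → stopped
Executing b from P (initial set {m0}):
  [1] b ⇒ {m1}
  ✓ P
Executing b from Q (initial set {n0}):
  [1] b ⇒ no successor for Q

traces(P) ≠ traces(Q) — witness ⟨b⟩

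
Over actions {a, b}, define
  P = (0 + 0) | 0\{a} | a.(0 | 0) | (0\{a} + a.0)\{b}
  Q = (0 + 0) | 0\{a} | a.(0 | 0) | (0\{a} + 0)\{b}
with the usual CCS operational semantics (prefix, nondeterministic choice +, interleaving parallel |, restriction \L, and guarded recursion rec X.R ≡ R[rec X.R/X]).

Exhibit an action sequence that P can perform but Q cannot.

LTS(P): 4 reachable states
  u0 = (0 + 0) | 0\{a} | a.(0 | 0) | (0\{a} + a.0)\{b} → —a→ u1, —a→ u2
  u1 = (0 + 0) | 0\{a} | (0 | 0) | (0\{a} + a.0)\{b} → —a→ u3
  u2 = (0 + 0) | 0\{a} | a.(0 | 0) | 0\{b} → —a→ u3
  u3 = (0 + 0) | 0\{a} | (0 | 0) | 0\{b} → deadlocked
LTS(Q): 2 reachable states
  v0 = (0 + 0) | 0\{a} | a.(0 | 0) | (0\{a} + 0)\{b} → —a→ v1
  v1 = (0 + 0) | 0\{a} | (0 | 0) | (0\{a} + 0)\{b} → deadlocked
Executing aa from P (initial set {u0}):
  after a @ step 1: {u1, u2}
  after a @ step 2: {u3}
  — P admits the full trace.
Executing aa from Q (initial set {v0}):
  after a @ step 1: {v1}
  after a @ step 2: no successor for Q

aa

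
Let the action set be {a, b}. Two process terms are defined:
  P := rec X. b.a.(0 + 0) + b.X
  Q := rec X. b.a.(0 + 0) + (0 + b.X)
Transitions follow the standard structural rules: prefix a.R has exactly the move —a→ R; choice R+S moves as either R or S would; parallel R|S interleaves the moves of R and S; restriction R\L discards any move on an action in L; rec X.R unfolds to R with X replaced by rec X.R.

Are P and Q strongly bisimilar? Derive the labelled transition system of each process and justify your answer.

P's transition system — 3 states:
  u0 = rec X. b.a.(0 + 0) + b.X :: —b→ u0, —b→ u1
  u1 = a.(0 + 0) :: —a→ u2
  u2 = 0 + 0 :: ·
Q's transition system — 3 states:
  v0 = rec X. b.a.(0 + 0) + (0 + b.X) :: —b→ v0, —b→ v1
  v1 = a.(0 + 0) :: —a→ v2
  v2 = 0 + 0 :: ·
Bisimilarity quotient blocks:
  B0 = {u0, v0}
  B1 = {u1, v1}
  B2 = {u2, v2}
u0 ∈ B0, v0 ∈ B0 → same block

bisimilar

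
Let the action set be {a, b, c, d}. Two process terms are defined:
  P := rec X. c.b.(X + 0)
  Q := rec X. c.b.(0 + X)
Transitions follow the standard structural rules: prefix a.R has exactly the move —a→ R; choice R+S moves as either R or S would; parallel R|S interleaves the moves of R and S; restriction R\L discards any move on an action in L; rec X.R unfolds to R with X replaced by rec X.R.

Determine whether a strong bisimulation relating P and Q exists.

P's transition system — 3 states:
  s0 = rec X. c.b.(X + 0) → ··c··> s1
  s1 = b.((rec X. c.b.(X + 0)) + 0) → ··b··> s2
  s2 = (rec X. c.b.(X + 0)) + 0 → ··c··> s1
Q's transition system — 3 states:
  t0 = rec X. c.b.(0 + X) → ··c··> t1
  t1 = b.(0 + (rec X. c.b.(0 + X))) → ··b··> t2
  t2 = 0 + (rec X. c.b.(0 + X)) → ··c··> t1
Partition-refinement fixed point:
  B0 = {s0, s2, t0, t2}
  B1 = {s1, t1}
s0 ∈ B0, t0 ∈ B0 → same block

bisimilar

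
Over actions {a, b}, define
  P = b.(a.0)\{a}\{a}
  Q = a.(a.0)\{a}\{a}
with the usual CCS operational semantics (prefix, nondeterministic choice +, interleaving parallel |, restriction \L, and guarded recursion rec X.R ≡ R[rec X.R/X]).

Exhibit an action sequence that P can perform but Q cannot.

b

Reachable graph of P (2 states):
  s0 = b.(a.0)\{a}\{a} has moves --b--▸ s1
  s1 = (a.0)\{a}\{a} has moves stopped
Reachable graph of Q (2 states):
  t0 = a.(a.0)\{a}\{a} has moves --a--▸ t1
  t1 = (a.0)\{a}\{a} has moves stopped
Run σ = ⟨b⟩ on P: start {s0}
  [1] b ⇒ {s1}
  ✓ P
Run σ = ⟨b⟩ on Q: start {t0}
  [1] b ⇒ ∅  — Q cannot continue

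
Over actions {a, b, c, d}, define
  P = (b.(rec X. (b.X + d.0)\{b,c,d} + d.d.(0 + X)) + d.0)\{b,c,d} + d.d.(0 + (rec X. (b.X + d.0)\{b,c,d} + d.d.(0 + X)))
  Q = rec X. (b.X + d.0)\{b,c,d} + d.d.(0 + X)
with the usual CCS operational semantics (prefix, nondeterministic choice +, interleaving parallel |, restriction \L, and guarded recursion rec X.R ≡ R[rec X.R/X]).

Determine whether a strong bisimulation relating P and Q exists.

P ~ Q

Reachable graph of P (3 states):
  s0 = (b.(rec X. (b.X + d.0)\{b,c,d} + d.d.(0 + X)) + d.0)\{b,c,d} + d.d.(0 + (rec X. (b.X + d.0)\{b,c,d} + d.d.(0 + X))) → =d=> s1
  s1 = d.(0 + (rec X. (b.X + d.0)\{b,c,d} + d.d.(0 + X))) → =d=> s2
  s2 = 0 + (rec X. (b.X + d.0)\{b,c,d} + d.d.(0 + X)) → =d=> s1
Reachable graph of Q (3 states):
  t0 = rec X. (b.X + d.0)\{b,c,d} + d.d.(0 + X) → =d=> t1
  t1 = d.(0 + (rec X. (b.X + d.0)\{b,c,d} + d.d.(0 + X))) → =d=> t2
  t2 = 0 + (rec X. (b.X + d.0)\{b,c,d} + d.d.(0 + X)) → =d=> t1
Bisimilarity quotient blocks:
  B0 = {s0, s1, s2, t0, t1, t2}
s0 ∈ B0, t0 ∈ B0 → same block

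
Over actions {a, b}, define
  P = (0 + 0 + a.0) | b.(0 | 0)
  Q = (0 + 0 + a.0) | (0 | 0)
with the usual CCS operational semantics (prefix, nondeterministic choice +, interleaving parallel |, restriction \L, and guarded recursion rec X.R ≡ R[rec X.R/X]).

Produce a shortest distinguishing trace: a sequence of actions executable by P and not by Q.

LTS(P): 4 reachable states
  s0 = (0 + 0 + a.0) | b.(0 | 0) has moves =a=> s1, =b=> s2
  s1 = 0 | b.(0 | 0) has moves =b=> s3
  s2 = (0 + 0 + a.0) | (0 | 0) has moves =a=> s3
  s3 = 0 | (0 | 0) has moves ∅
LTS(Q): 2 reachable states
  t0 = (0 + 0 + a.0) | (0 | 0) has moves =a=> t1
  t1 = 0 | (0 | 0) has moves ∅
Run σ = ⟨b⟩ on P: start {s0}
  step 1 (b): {s2}
  — P admits the full trace.
Run σ = ⟨b⟩ on Q: start {t0}
  step 1 (b): ∅  — Q cannot continue

b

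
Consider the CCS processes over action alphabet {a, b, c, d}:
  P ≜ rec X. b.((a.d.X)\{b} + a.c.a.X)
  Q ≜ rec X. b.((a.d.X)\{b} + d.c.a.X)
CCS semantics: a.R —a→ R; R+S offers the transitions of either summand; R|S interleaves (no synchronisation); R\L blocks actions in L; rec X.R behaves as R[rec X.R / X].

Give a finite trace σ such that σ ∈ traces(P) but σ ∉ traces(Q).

bac

P's transition system — 6 states:
  s0 = rec X. b.((a.d.X)\{b} + a.c.a.X) | =b=> s1
  s1 = (a.d.(rec X. b.((a.d.X)\{b} + a.c.a.X)))\{b} + a.c.a.(rec X. b.((a.d.X)\{b} + a.c.a.X)) | =a=> s2, =a=> s3
  s2 = (d.(rec X. b.((a.d.X)\{b} + a.c.a.X)))\{b} | =d=> s4
  s3 = c.a.(rec X. b.((a.d.X)\{b} + a.c.a.X)) | =c=> s5
  s4 = (rec X. b.((a.d.X)\{b} + a.c.a.X))\{b} | deadlocked
  s5 = a.(rec X. b.((a.d.X)\{b} + a.c.a.X)) | =a=> s0
Q's transition system — 6 states:
  t0 = rec X. b.((a.d.X)\{b} + d.c.a.X) | =b=> t1
  t1 = (a.d.(rec X. b.((a.d.X)\{b} + d.c.a.X)))\{b} + d.c.a.(rec X. b.((a.d.X)\{b} + d.c.a.X)) | =a=> t2, =d=> t3
  t2 = (d.(rec X. b.((a.d.X)\{b} + d.c.a.X)))\{b} | =d=> t4
  t3 = c.a.(rec X. b.((a.d.X)\{b} + d.c.a.X)) | =c=> t5
  t4 = (rec X. b.((a.d.X)\{b} + d.c.a.X))\{b} | deadlocked
  t5 = a.(rec X. b.((a.d.X)\{b} + d.c.a.X)) | =a=> t0
Run σ = ⟨bac⟩ on P: start {s0}
  [1] b ⇒ {s1}
  [2] a ⇒ {s2, s3}
  [3] c ⇒ {s5}
  — P admits the full trace.
Run σ = ⟨bac⟩ on Q: start {t0}
  [1] b ⇒ {t1}
  [2] a ⇒ {t2}
  [3] c ⇒ ∅  — Q cannot continue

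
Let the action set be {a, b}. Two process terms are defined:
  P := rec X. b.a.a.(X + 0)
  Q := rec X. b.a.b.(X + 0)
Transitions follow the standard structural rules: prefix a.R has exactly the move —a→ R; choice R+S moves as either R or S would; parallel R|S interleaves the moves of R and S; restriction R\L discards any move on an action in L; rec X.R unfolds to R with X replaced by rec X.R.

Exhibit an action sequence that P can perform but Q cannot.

P's transition system — 4 states:
  s0 = rec X. b.a.a.(X + 0) → -b-> s1
  s1 = a.a.((rec X. b.a.a.(X + 0)) + 0) → -a-> s2
  s2 = a.((rec X. b.a.a.(X + 0)) + 0) → -a-> s3
  s3 = (rec X. b.a.a.(X + 0)) + 0 → -b-> s1
Q's transition system — 4 states:
  t0 = rec X. b.a.b.(X + 0) → -b-> t1
  t1 = a.b.((rec X. b.a.b.(X + 0)) + 0) → -a-> t2
  t2 = b.((rec X. b.a.b.(X + 0)) + 0) → -b-> t3
  t3 = (rec X. b.a.b.(X + 0)) + 0 → -b-> t1
Run σ = ⟨baa⟩ on P: start {s0}
  step 1 (b): {s1}
  step 2 (a): {s2}
  step 3 (a): {s3}
  ✓ P
Run σ = ⟨baa⟩ on Q: start {t0}
  step 1 (b): {t1}
  step 2 (a): {t2}
  step 3 (a): no successor for Q

baa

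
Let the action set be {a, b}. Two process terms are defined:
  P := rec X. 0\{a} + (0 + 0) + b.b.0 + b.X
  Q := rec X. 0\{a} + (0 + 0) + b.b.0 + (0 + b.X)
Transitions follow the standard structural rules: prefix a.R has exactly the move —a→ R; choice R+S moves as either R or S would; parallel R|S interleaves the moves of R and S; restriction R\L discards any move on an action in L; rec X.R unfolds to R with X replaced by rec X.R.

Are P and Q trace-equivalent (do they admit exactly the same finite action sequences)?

Reachable graph of P (3 states):
  m0 = rec X. 0\{a} + (0 + 0) + b.b.0 + b.X :: -b-> m0, -b-> m1
  m1 = b.0 :: -b-> m2
  m2 = 0 :: ∅
Reachable graph of Q (3 states):
  n0 = rec X. 0\{a} + (0 + 0) + b.b.0 + (0 + b.X) :: -b-> n0, -b-> n1
  n1 = b.0 :: -b-> n2
  n2 = 0 :: ∅
Bisimilarity quotient blocks:
  B0 = {m0, n0}
  B1 = {m1, n1}
  B2 = {m2, n2}
m0 ∈ B0, n0 ∈ B0 → same block
Bisimilar ⇒ trace-equivalent.

YES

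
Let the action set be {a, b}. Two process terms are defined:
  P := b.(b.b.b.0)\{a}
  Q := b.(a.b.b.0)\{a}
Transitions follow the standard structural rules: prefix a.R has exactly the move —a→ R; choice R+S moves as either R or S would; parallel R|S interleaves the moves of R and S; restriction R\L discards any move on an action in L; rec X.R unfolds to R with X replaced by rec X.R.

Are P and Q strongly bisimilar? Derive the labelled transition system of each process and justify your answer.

not bisimilar

LTS(P): 5 reachable states
  u0 = b.(b.b.b.0)\{a} → =b=> u1
  u1 = (b.b.b.0)\{a} → =b=> u2
  u2 = (b.b.0)\{a} → =b=> u3
  u3 = (b.0)\{a} → =b=> u4
  u4 = 0\{a} → (no moves)
LTS(Q): 2 reachable states
  v0 = b.(a.b.b.0)\{a} → =b=> v1
  v1 = (a.b.b.0)\{a} → (no moves)
Partition-refinement fixed point:
  B0 = {u0}
  B1 = {u1}
  B2 = {u2}
  B3 = {u3, v0}
  B4 = {u4, v1}
u0 ∈ B0, v0 ∈ B3 → different blocks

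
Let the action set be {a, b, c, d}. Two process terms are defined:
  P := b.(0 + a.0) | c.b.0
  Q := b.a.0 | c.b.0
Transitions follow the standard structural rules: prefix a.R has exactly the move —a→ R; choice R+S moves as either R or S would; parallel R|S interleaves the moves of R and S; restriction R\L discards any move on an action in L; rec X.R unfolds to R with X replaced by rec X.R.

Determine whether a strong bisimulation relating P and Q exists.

Reachable graph of P (9 states):
  u0 = b.(0 + a.0) | c.b.0 ⊢ --b--▸ u1, --c--▸ u2
  u1 = (0 + a.0) | c.b.0 ⊢ --a--▸ u3, --c--▸ u4
  u2 = b.(0 + a.0) | b.0 ⊢ --b--▸ u4, --b--▸ u5
  u3 = 0 | c.b.0 ⊢ --c--▸ u6
  u4 = (0 + a.0) | b.0 ⊢ --a--▸ u6, --b--▸ u7
  u5 = b.(0 + a.0) | 0 ⊢ --b--▸ u7
  u6 = 0 | b.0 ⊢ --b--▸ u8
  u7 = (0 + a.0) | 0 ⊢ --a--▸ u8
  u8 = 0 | 0 ⊢ ·
Reachable graph of Q (9 states):
  v0 = b.a.0 | c.b.0 ⊢ --b--▸ v1, --c--▸ v2
  v1 = a.0 | c.b.0 ⊢ --a--▸ v3, --c--▸ v4
  v2 = b.a.0 | b.0 ⊢ --b--▸ v4, --b--▸ v5
  v3 = 0 | c.b.0 ⊢ --c--▸ v6
  v4 = a.0 | b.0 ⊢ --a--▸ v6, --b--▸ v7
  v5 = b.a.0 | 0 ⊢ --b--▸ v7
  v6 = 0 | b.0 ⊢ --b--▸ v8
  v7 = a.0 | 0 ⊢ --a--▸ v8
  v8 = 0 | 0 ⊢ ·
Partition-refinement fixed point:
  B0 = {u0, v0}
  B1 = {u2, v2}
  B2 = {u5, v5}
  B3 = {u7, v7}
  B4 = {u8, v8}
  B5 = {u4, v4}
  B6 = {u6, v6}
  B7 = {u1, v1}
  B8 = {u3, v3}
u0 ∈ B0, v0 ∈ B0 → same block

YES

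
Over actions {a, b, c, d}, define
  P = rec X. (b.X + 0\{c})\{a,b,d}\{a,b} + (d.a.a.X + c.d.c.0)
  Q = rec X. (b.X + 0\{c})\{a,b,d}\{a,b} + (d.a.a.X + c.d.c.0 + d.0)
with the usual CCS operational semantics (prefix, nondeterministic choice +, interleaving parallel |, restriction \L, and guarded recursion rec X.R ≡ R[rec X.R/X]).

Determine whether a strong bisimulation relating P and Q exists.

Reachable graph of P (6 states):
  u0 = rec X. (b.X + 0\{c})\{a,b,d}\{a,b} + (d.a.a.X + c.d.c.0) | --c--▸ u1, --d--▸ u2
  u1 = d.c.0 | --d--▸ u3
  u2 = a.a.(rec X. (b.X + 0\{c})\{a,b,d}\{a,b} + (d.a.a.X + c.d.c.0)) | --a--▸ u4
  u3 = c.0 | --c--▸ u5
  u4 = a.(rec X. (b.X + 0\{c})\{a,b,d}\{a,b} + (d.a.a.X + c.d.c.0)) | --a--▸ u0
  u5 = 0 | ∅
Reachable graph of Q (6 states):
  v0 = rec X. (b.X + 0\{c})\{a,b,d}\{a,b} + (d.a.a.X + c.d.c.0 + d.0) | --c--▸ v1, --d--▸ v2, --d--▸ v3
  v1 = d.c.0 | --d--▸ v4
  v2 = 0 | ∅
  v3 = a.a.(rec X. (b.X + 0\{c})\{a,b,d}\{a,b} + (d.a.a.X + c.d.c.0 + d.0)) | --a--▸ v5
  v4 = c.0 | --c--▸ v2
  v5 = a.(rec X. (b.X + 0\{c})\{a,b,d}\{a,b} + (d.a.a.X + c.d.c.0 + d.0)) | --a--▸ v0
Partition-refinement fixed point:
  B0 = {u0}
  B1 = {u2}
  B2 = {u4}
  B3 = {u1, v1}
  B4 = {u3, v4}
  B5 = {u5, v2}
  B6 = {v0}
  B7 = {v3}
  B8 = {v5}
u0 ∈ B0, v0 ∈ B6 → different blocks

not bisimilar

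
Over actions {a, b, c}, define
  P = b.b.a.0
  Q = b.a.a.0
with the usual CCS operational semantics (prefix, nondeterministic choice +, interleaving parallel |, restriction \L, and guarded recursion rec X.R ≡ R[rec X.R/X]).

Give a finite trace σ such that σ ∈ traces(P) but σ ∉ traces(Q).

bb

LTS(P): 4 reachable states
  p0 = b.b.a.0 ⊢ —b→ p1
  p1 = b.a.0 ⊢ —b→ p2
  p2 = a.0 ⊢ —a→ p3
  p3 = 0 ⊢ ·
LTS(Q): 4 reachable states
  q0 = b.a.a.0 ⊢ —b→ q1
  q1 = a.a.0 ⊢ —a→ q2
  q2 = a.0 ⊢ —a→ q3
  q3 = 0 ⊢ ·
Run σ = ⟨bb⟩ on P: start {p0}
  [1] b ⇒ {p1}
  [2] b ⇒ {p2}
  — P admits the full trace.
Run σ = ⟨bb⟩ on Q: start {q0}
  [1] b ⇒ {q1}
  [2] b ⇒ ∅  — Q cannot continue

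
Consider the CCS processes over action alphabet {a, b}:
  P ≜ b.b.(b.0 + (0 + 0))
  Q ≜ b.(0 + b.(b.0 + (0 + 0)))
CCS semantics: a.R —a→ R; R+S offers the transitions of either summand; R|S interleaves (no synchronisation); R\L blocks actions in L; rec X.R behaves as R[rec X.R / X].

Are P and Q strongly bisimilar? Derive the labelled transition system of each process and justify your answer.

LTS(P): 4 reachable states
  u0 = b.b.(b.0 + (0 + 0)) → —b→ u1
  u1 = b.(b.0 + (0 + 0)) → —b→ u2
  u2 = b.0 + (0 + 0) → —b→ u3
  u3 = 0 → stopped
LTS(Q): 4 reachable states
  v0 = b.(0 + b.(b.0 + (0 + 0))) → —b→ v1
  v1 = 0 + b.(b.0 + (0 + 0)) → —b→ v2
  v2 = b.0 + (0 + 0) → —b→ v3
  v3 = 0 → stopped
Partition-refinement fixed point:
  B0 = {u0, v0}
  B1 = {u1, v1}
  B2 = {u2, v2}
  B3 = {u3, v3}
u0 ∈ B0, v0 ∈ B0 → same block

bisimilar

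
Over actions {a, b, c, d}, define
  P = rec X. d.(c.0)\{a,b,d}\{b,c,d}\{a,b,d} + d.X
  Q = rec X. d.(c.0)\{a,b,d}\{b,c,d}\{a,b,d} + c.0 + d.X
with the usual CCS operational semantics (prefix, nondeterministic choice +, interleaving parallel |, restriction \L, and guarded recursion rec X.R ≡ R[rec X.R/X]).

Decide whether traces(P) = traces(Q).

trace-distinct — witness ⟨c⟩

P's transition system — 2 states:
  p0 = rec X. d.(c.0)\{a,b,d}\{b,c,d}\{a,b,d} + d.X ⊢ ··d··> p0, ··d··> p1
  p1 = (c.0)\{a,b,d}\{b,c,d}\{a,b,d} ⊢ (no moves)
Q's transition system — 3 states:
  q0 = rec X. d.(c.0)\{a,b,d}\{b,c,d}\{a,b,d} + c.0 + d.X ⊢ ··c··> q1, ··d··> q0, ··d··> q2
  q1 = 0 ⊢ (no moves)
  q2 = (c.0)\{a,b,d}\{b,c,d}\{a,b,d} ⊢ (no moves)
Executing c from Q (initial set {q0}):
  step 1 (c): {q1}
  — Q admits the full trace.
Executing c from P (initial set {p0}):
  step 1 (c): ∅  — P cannot continue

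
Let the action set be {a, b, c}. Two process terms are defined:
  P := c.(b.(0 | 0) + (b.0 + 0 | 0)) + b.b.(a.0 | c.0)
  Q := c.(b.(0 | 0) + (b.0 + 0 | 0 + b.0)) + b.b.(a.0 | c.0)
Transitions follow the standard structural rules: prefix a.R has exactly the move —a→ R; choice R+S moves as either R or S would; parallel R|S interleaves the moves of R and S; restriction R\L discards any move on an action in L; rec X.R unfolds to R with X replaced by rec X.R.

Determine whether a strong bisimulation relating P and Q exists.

P's transition system — 8 states:
  s0 = c.(b.(0 | 0) + (b.0 + 0 | 0)) + b.b.(a.0 | c.0) | ··b··> s1, ··c··> s2
  s1 = b.(a.0 | c.0) | ··b··> s3
  s2 = b.(0 | 0) + (b.0 + 0 | 0) | ··b··> s4, ··b··> s5
  s3 = a.0 | c.0 | ··a··> s6, ··c··> s7
  s4 = 0 | ∅
  s5 = 0 | 0 | ∅
  s6 = 0 | c.0 | ··c··> s5
  s7 = a.0 | 0 | ··a··> s5
Q's transition system — 8 states:
  t0 = c.(b.(0 | 0) + (b.0 + 0 | 0 + b.0)) + b.b.(a.0 | c.0) | ··b··> t1, ··c··> t2
  t1 = b.(a.0 | c.0) | ··b··> t3
  t2 = b.(0 | 0) + (b.0 + 0 | 0 + b.0) | ··b··> t4, ··b··> t5
  t3 = a.0 | c.0 | ··a··> t6, ··c··> t7
  t4 = 0 | ∅
  t5 = 0 | 0 | ∅
  t6 = 0 | c.0 | ··c··> t5
  t7 = a.0 | 0 | ··a··> t5
Bisimilarity quotient blocks:
  B0 = {s0, t0}
  B1 = {s2, t2}
  B2 = {s4, s5, t4, t5}
  B3 = {s1, t1}
  B4 = {s3, t3}
  B5 = {s7, t7}
  B6 = {s6, t6}
s0 ∈ B0, t0 ∈ B0 → same block

bisimilar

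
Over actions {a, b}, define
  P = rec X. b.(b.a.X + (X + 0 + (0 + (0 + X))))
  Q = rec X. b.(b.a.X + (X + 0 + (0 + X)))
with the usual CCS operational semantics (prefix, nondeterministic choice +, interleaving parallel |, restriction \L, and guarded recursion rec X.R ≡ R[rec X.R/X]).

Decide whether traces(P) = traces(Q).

Reachable graph of P (3 states):
  m0 = rec X. b.(b.a.X + (X + 0 + (0 + (0 + X)))) | -b-> m1
  m1 = b.a.(rec X. b.(b.a.X + (X + 0 + (0 + (0 + X))))) + ((rec X. b.(b.a.X + (X + 0 + (0 + (0 + X))))) + 0 + (0 + (0 + (rec X. b.(b.a.X + (X + 0 + (0 + (0 + X)))))))) | -b-> m1, -b-> m2
  m2 = a.(rec X. b.(b.a.X + (X + 0 + (0 + (0 + X))))) | -a-> m0
Reachable graph of Q (3 states):
  n0 = rec X. b.(b.a.X + (X + 0 + (0 + X))) | -b-> n1
  n1 = b.a.(rec X. b.(b.a.X + (X + 0 + (0 + X)))) + ((rec X. b.(b.a.X + (X + 0 + (0 + X)))) + 0 + (0 + (rec X. b.(b.a.X + (X + 0 + (0 + X)))))) | -b-> n1, -b-> n2
  n2 = a.(rec X. b.(b.a.X + (X + 0 + (0 + X)))) | -a-> n0
Partition-refinement fixed point:
  B0 = {m0, n0}
  B1 = {m1, n1}
  B2 = {m2, n2}
m0 ∈ B0, n0 ∈ B0 → same block
Bisimilar ⇒ trace-equivalent.

YES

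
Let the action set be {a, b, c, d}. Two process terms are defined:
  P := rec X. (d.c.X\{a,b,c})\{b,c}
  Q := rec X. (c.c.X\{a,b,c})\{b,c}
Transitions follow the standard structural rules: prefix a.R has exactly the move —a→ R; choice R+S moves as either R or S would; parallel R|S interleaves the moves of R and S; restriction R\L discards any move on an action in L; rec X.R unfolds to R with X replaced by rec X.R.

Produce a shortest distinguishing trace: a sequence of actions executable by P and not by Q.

Reachable graph of P (2 states):
  s0 = rec X. (d.c.X\{a,b,c})\{b,c} | ··d··> s1
  s1 = (c.(rec X. (d.c.X\{a,b,c})\{b,c})\{a,b,c})\{b,c} | (no moves)
Reachable graph of Q (1 states):
  t0 = rec X. (c.c.X\{a,b,c})\{b,c} | (no moves)
Run σ = ⟨d⟩ on P: start {s0}
  [1] d ⇒ {s1}
  P completes σ.
Run σ = ⟨d⟩ on Q: start {t0}
  [1] d ⇒ ∅  — Q cannot continue

d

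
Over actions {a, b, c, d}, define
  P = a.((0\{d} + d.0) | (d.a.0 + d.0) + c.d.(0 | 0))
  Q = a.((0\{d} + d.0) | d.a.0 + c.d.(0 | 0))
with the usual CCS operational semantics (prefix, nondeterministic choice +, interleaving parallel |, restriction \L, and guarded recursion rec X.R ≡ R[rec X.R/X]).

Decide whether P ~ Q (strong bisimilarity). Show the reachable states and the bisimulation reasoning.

Reachable graph of P (8 states):
  m0 = a.((0\{d} + d.0) | (d.a.0 + d.0) + c.d.(0 | 0)) → -a-> m1
  m1 = (0\{d} + d.0) | (d.a.0 + d.0) + c.d.(0 | 0) → -c-> m2, -d-> m3, -d-> m4, -d-> m5
  m2 = d.(0 | 0) → -d-> m6
  m3 = (0\{d} + d.0) | 0 → -d-> m6
  m4 = (0\{d} + d.0) | a.0 → -a-> m3, -d-> m7
  m5 = 0 | (d.a.0 + d.0) → -d-> m6, -d-> m7
  m6 = 0 | 0 → deadlocked
  m7 = 0 | a.0 → -a-> m6
Reachable graph of Q (8 states):
  n0 = a.((0\{d} + d.0) | d.a.0 + c.d.(0 | 0)) → -a-> n1
  n1 = (0\{d} + d.0) | d.a.0 + c.d.(0 | 0) → -c-> n2, -d-> n3, -d-> n4
  n2 = d.(0 | 0) → -d-> n5
  n3 = (0\{d} + d.0) | a.0 → -a-> n6, -d-> n7
  n4 = 0 | d.a.0 → -d-> n7
  n5 = 0 | 0 → deadlocked
  n6 = (0\{d} + d.0) | 0 → -d-> n5
  n7 = 0 | a.0 → -a-> n5
Coarsest stable partition (strong bisimilarity classes):
  B0 = {m0}
  B1 = {m1}
  B2 = {m2, m3, n2, n6}
  B3 = {m6, n5}
  B4 = {m4, n3}
  B5 = {m7, n7}
  B6 = {m5}
  B7 = {n0}
  B8 = {n1}
  B9 = {n4}
m0 ∈ B0, n0 ∈ B7 → different blocks

P ≁ Q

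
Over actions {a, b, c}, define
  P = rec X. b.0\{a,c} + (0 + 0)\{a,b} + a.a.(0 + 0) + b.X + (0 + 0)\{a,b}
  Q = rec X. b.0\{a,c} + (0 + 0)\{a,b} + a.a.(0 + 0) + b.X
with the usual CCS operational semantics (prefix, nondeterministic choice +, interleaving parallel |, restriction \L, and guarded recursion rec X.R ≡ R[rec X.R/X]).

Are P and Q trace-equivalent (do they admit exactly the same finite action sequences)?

Reachable graph of P (4 states):
  p0 = rec X. b.0\{a,c} + (0 + 0)\{a,b} + a.a.(0 + 0) + b.X + (0 + 0)\{a,b} → -a-> p1, -b-> p0, -b-> p2
  p1 = a.(0 + 0) → -a-> p3
  p2 = 0\{a,c} → (no moves)
  p3 = 0 + 0 → (no moves)
Reachable graph of Q (4 states):
  q0 = rec X. b.0\{a,c} + (0 + 0)\{a,b} + a.a.(0 + 0) + b.X → -a-> q1, -b-> q0, -b-> q2
  q1 = a.(0 + 0) → -a-> q3
  q2 = 0\{a,c} → (no moves)
  q3 = 0 + 0 → (no moves)
Bisimilarity quotient blocks:
  B0 = {p0, q0}
  B1 = {p2, p3, q2, q3}
  B2 = {p1, q1}
p0 ∈ B0, q0 ∈ B0 → same block
Bisimilar ⇒ trace-equivalent.

trace-equivalent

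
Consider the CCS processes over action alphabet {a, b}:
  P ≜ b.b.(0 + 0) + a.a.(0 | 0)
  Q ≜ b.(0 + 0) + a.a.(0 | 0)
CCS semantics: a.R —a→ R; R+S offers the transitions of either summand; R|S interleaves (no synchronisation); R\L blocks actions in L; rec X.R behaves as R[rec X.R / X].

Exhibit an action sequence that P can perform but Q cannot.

P's transition system — 5 states:
  s0 = b.b.(0 + 0) + a.a.(0 | 0) → —a→ s1, —b→ s2
  s1 = a.(0 | 0) → —a→ s3
  s2 = b.(0 + 0) → —b→ s4
  s3 = 0 | 0 → ·
  s4 = 0 + 0 → ·
Q's transition system — 4 states:
  t0 = b.(0 + 0) + a.a.(0 | 0) → —a→ t1, —b→ t2
  t1 = a.(0 | 0) → —a→ t3
  t2 = 0 + 0 → ·
  t3 = 0 | 0 → ·
Run σ = ⟨bb⟩ on P: start {s0}
  [1] b ⇒ {s2}
  [2] b ⇒ {s4}
  — P admits the full trace.
Run σ = ⟨bb⟩ on Q: start {t0}
  [1] b ⇒ {t2}
  [2] b ⇒ no successor for Q

bb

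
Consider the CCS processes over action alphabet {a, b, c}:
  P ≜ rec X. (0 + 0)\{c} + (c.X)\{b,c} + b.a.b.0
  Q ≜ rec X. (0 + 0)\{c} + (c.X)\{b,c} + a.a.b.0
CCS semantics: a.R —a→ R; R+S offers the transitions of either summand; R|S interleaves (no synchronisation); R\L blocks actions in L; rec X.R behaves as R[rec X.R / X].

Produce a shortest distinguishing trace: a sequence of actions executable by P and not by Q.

b

LTS(P): 4 reachable states
  m0 = rec X. (0 + 0)\{c} + (c.X)\{b,c} + b.a.b.0 → —b→ m1
  m1 = a.b.0 → —a→ m2
  m2 = b.0 → —b→ m3
  m3 = 0 → stopped
LTS(Q): 4 reachable states
  n0 = rec X. (0 + 0)\{c} + (c.X)\{b,c} + a.a.b.0 → —a→ n1
  n1 = a.b.0 → —a→ n2
  n2 = b.0 → —b→ n3
  n3 = 0 → stopped
Trace ⟨b⟩ through P, begin at {m0}:
  step 1 (b): {m1}
  ✓ P
Trace ⟨b⟩ through Q, begin at {n0}:
  step 1 (b): no successor for Q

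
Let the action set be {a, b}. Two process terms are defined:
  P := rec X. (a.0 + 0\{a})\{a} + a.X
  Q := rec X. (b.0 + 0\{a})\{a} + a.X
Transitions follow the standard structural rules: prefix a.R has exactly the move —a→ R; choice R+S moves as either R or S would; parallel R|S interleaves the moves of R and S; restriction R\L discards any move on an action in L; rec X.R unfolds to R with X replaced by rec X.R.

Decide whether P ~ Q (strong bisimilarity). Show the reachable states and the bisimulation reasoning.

NO

Reachable graph of P (1 states):
  s0 = rec X. (a.0 + 0\{a})\{a} + a.X :: ··a··> s0
Reachable graph of Q (2 states):
  t0 = rec X. (b.0 + 0\{a})\{a} + a.X :: ··a··> t0, ··b··> t1
  t1 = 0\{a} :: ·
Partition-refinement fixed point:
  B0 = {s0}
  B1 = {t0}
  B2 = {t1}
s0 ∈ B0, t0 ∈ B1 → different blocks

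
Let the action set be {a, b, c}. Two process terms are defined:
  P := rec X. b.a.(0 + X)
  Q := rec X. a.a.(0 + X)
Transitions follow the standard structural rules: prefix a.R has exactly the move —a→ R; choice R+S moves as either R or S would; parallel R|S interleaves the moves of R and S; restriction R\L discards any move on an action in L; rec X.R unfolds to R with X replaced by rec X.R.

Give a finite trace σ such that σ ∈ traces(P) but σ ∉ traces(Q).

b

LTS(P): 3 reachable states
  m0 = rec X. b.a.(0 + X) has moves =b=> m1
  m1 = a.(0 + (rec X. b.a.(0 + X))) has moves =a=> m2
  m2 = 0 + (rec X. b.a.(0 + X)) has moves =b=> m1
LTS(Q): 3 reachable states
  n0 = rec X. a.a.(0 + X) has moves =a=> n1
  n1 = a.(0 + (rec X. a.a.(0 + X))) has moves =a=> n2
  n2 = 0 + (rec X. a.a.(0 + X)) has moves =a=> n1
Executing b from P (initial set {m0}):
  step 1 (b): {m1}
  ✓ P
Executing b from Q (initial set {n0}):
  step 1 (b): ∅  — Q cannot continue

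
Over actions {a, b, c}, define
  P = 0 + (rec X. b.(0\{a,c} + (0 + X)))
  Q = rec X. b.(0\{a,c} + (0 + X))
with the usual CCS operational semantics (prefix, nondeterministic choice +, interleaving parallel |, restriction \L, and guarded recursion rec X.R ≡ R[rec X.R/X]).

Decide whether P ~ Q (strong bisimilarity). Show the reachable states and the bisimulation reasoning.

YES

LTS(P): 2 reachable states
  s0 = 0 + (rec X. b.(0\{a,c} + (0 + X))) | =b=> s1
  s1 = 0\{a,c} + (0 + (rec X. b.(0\{a,c} + (0 + X)))) | =b=> s1
LTS(Q): 2 reachable states
  t0 = rec X. b.(0\{a,c} + (0 + X)) | =b=> t1
  t1 = 0\{a,c} + (0 + (rec X. b.(0\{a,c} + (0 + X)))) | =b=> t1
Coarsest stable partition (strong bisimilarity classes):
  B0 = {s0, s1, t0, t1}
s0 ∈ B0, t0 ∈ B0 → same block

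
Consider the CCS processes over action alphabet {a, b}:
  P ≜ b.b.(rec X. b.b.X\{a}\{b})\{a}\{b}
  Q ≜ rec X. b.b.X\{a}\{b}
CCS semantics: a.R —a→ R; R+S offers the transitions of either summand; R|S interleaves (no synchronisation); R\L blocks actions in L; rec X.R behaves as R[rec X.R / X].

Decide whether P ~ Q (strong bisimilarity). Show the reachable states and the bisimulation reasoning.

LTS(P): 3 reachable states
  p0 = b.b.(rec X. b.b.X\{a}\{b})\{a}\{b} ⊢ =b=> p1
  p1 = b.(rec X. b.b.X\{a}\{b})\{a}\{b} ⊢ =b=> p2
  p2 = (rec X. b.b.X\{a}\{b})\{a}\{b} ⊢ ∅
LTS(Q): 3 reachable states
  q0 = rec X. b.b.X\{a}\{b} ⊢ =b=> q1
  q1 = b.(rec X. b.b.X\{a}\{b})\{a}\{b} ⊢ =b=> q2
  q2 = (rec X. b.b.X\{a}\{b})\{a}\{b} ⊢ ∅
Coarsest stable partition (strong bisimilarity classes):
  B0 = {p0, q0}
  B1 = {p1, q1}
  B2 = {p2, q2}
p0 ∈ B0, q0 ∈ B0 → same block

bisimilar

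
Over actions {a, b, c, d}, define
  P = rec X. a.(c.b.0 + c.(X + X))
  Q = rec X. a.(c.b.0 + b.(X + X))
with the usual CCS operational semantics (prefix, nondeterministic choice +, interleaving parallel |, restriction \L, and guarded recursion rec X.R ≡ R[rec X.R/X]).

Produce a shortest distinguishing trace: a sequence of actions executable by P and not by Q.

P's transition system — 5 states:
  p0 = rec X. a.(c.b.0 + c.(X + X)) → ··a··> p1
  p1 = c.b.0 + c.((rec X. a.(c.b.0 + c.(X + X))) + (rec X. a.(c.b.0 + c.(X + X)))) → ··c··> p2, ··c··> p3
  p2 = (rec X. a.(c.b.0 + c.(X + X))) + (rec X. a.(c.b.0 + c.(X + X))) → ··a··> p1
  p3 = b.0 → ··b··> p4
  p4 = 0 → deadlocked
Q's transition system — 5 states:
  q0 = rec X. a.(c.b.0 + b.(X + X)) → ··a··> q1
  q1 = c.b.0 + b.((rec X. a.(c.b.0 + b.(X + X))) + (rec X. a.(c.b.0 + b.(X + X)))) → ··b··> q2, ··c··> q3
  q2 = (rec X. a.(c.b.0 + b.(X + X))) + (rec X. a.(c.b.0 + b.(X + X))) → ··a··> q1
  q3 = b.0 → ··b··> q4
  q4 = 0 → deadlocked
Run σ = ⟨aca⟩ on P: start {p0}
  [1] a ⇒ {p1}
  [2] c ⇒ {p2, p3}
  [3] a ⇒ {p1}
  ✓ P
Run σ = ⟨aca⟩ on Q: start {q0}
  [1] a ⇒ {q1}
  [2] c ⇒ {q3}
  [3] a ⇒ ∅ (Q stuck)

aca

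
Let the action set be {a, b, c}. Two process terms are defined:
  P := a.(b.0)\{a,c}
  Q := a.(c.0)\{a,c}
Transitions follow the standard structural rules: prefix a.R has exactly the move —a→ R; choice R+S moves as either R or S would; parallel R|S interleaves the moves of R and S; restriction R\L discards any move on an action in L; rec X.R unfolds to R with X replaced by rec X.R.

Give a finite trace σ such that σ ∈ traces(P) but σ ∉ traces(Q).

LTS(P): 3 reachable states
  p0 = a.(b.0)\{a,c} | ··a··> p1
  p1 = (b.0)\{a,c} | ··b··> p2
  p2 = 0\{a,c} | ∅
LTS(Q): 2 reachable states
  q0 = a.(c.0)\{a,c} | ··a··> q1
  q1 = (c.0)\{a,c} | ∅
Executing ab from P (initial set {p0}):
  [1] a ⇒ {p1}
  [2] b ⇒ {p2}
  ✓ P
Executing ab from Q (initial set {q0}):
  [1] a ⇒ {q1}
  [2] b ⇒ no successor for Q

ab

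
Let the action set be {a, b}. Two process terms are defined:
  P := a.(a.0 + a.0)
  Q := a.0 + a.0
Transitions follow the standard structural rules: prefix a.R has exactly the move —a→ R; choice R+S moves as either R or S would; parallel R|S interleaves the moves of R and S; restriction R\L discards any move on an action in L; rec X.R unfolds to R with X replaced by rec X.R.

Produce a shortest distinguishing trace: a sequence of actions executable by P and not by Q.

LTS(P): 3 reachable states
  u0 = a.(a.0 + a.0) :: ··a··> u1
  u1 = a.0 + a.0 :: ··a··> u2
  u2 = 0 :: ·
LTS(Q): 2 reachable states
  v0 = a.0 + a.0 :: ··a··> v1
  v1 = 0 :: ·
Run σ = ⟨aa⟩ on P: start {u0}
  step 1 (a): {u1}
  step 2 (a): {u2}
  P completes σ.
Run σ = ⟨aa⟩ on Q: start {v0}
  step 1 (a): {v1}
  step 2 (a): no successor for Q

aa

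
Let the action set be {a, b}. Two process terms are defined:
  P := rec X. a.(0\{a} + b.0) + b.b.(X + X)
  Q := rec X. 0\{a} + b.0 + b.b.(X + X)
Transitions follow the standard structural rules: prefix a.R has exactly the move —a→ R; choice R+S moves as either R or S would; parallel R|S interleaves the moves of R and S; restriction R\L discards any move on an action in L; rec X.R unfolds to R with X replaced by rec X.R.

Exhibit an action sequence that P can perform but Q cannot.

a

Reachable graph of P (5 states):
  u0 = rec X. a.(0\{a} + b.0) + b.b.(X + X) → -a-> u1, -b-> u2
  u1 = 0\{a} + b.0 → -b-> u3
  u2 = b.((rec X. a.(0\{a} + b.0) + b.b.(X + X)) + (rec X. a.(0\{a} + b.0) + b.b.(X + X))) → -b-> u4
  u3 = 0 → (no moves)
  u4 = (rec X. a.(0\{a} + b.0) + b.b.(X + X)) + (rec X. a.(0\{a} + b.0) + b.b.(X + X)) → -a-> u1, -b-> u2
Reachable graph of Q (4 states):
  v0 = rec X. 0\{a} + b.0 + b.b.(X + X) → -b-> v1, -b-> v2
  v1 = 0 → (no moves)
  v2 = b.((rec X. 0\{a} + b.0 + b.b.(X + X)) + (rec X. 0\{a} + b.0 + b.b.(X + X))) → -b-> v3
  v3 = (rec X. 0\{a} + b.0 + b.b.(X + X)) + (rec X. 0\{a} + b.0 + b.b.(X + X)) → -b-> v1, -b-> v2
Executing a from P (initial set {u0}):
  [1] a ⇒ {u1}
  P completes σ.
Executing a from Q (initial set {v0}):
  [1] a ⇒ no successor for Q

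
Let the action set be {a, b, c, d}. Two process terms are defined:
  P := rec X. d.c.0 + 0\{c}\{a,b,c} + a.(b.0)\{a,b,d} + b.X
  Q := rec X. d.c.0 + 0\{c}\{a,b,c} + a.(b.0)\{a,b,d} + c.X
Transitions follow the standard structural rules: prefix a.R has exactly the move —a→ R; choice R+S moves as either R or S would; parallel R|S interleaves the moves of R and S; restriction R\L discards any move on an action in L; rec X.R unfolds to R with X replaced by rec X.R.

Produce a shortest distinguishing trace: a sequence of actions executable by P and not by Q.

b

Reachable graph of P (4 states):
  s0 = rec X. d.c.0 + 0\{c}\{a,b,c} + a.(b.0)\{a,b,d} + b.X | -a-> s1, -b-> s0, -d-> s2
  s1 = (b.0)\{a,b,d} | ·
  s2 = c.0 | -c-> s3
  s3 = 0 | ·
Reachable graph of Q (4 states):
  t0 = rec X. d.c.0 + 0\{c}\{a,b,c} + a.(b.0)\{a,b,d} + c.X | -a-> t1, -c-> t0, -d-> t2
  t1 = (b.0)\{a,b,d} | ·
  t2 = c.0 | -c-> t3
  t3 = 0 | ·
Executing b from P (initial set {s0}):
  after b @ step 1: {s0}
  P completes σ.
Executing b from Q (initial set {t0}):
  after b @ step 1: ∅ (Q stuck)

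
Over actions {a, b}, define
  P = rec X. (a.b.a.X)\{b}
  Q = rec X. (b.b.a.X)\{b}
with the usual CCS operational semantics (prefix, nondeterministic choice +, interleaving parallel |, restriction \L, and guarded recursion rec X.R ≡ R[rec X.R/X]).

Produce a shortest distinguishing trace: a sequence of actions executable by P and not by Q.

LTS(P): 2 reachable states
  u0 = rec X. (a.b.a.X)\{b} | --a--▸ u1
  u1 = (b.a.(rec X. (a.b.a.X)\{b}))\{b} | ∅
LTS(Q): 1 reachable states
  v0 = rec X. (b.b.a.X)\{b} | ∅
Run σ = ⟨a⟩ on P: start {u0}
  step 1 (a): {u1}
  — P admits the full trace.
Run σ = ⟨a⟩ on Q: start {v0}
  step 1 (a): no successor for Q

a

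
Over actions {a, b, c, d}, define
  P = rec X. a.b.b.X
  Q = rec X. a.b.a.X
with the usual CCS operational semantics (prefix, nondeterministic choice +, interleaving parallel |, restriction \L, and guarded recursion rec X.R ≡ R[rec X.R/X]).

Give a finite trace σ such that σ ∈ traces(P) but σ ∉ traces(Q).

LTS(P): 3 reachable states
  p0 = rec X. a.b.b.X :: =a=> p1
  p1 = b.b.(rec X. a.b.b.X) :: =b=> p2
  p2 = b.(rec X. a.b.b.X) :: =b=> p0
LTS(Q): 3 reachable states
  q0 = rec X. a.b.a.X :: =a=> q1
  q1 = b.a.(rec X. a.b.a.X) :: =b=> q2
  q2 = a.(rec X. a.b.a.X) :: =a=> q0
Trace ⟨abb⟩ through P, begin at {p0}:
  [1] a ⇒ {p1}
  [2] b ⇒ {p2}
  [3] b ⇒ {p0}
  P completes σ.
Trace ⟨abb⟩ through Q, begin at {q0}:
  [1] a ⇒ {q1}
  [2] b ⇒ {q2}
  [3] b ⇒ ∅ (Q stuck)

abb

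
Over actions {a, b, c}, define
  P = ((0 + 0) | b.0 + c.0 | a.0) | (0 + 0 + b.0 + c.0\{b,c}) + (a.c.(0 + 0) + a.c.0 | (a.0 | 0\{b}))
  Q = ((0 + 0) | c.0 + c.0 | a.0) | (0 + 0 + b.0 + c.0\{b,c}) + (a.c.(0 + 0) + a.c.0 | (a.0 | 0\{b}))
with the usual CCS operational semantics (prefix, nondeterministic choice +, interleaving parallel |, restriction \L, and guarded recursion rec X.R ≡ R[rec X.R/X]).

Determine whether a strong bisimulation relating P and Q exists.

not bisimilar

Reachable graph of P (22 states):
  p0 = ((0 + 0) | b.0 + c.0 | a.0) | (0 + 0 + b.0 + c.0\{b,c}) + (a.c.(0 + 0) + a.c.0 | (a.0 | 0\{b})) → —a→ p1, —a→ p2, —a→ p3, —a→ p4, —b→ p5, —b→ p6, —c→ p7, —c→ p8
  p1 = a.c.0 | (0 | 0\{b}) → —a→ p9
  p2 = c.(0 + 0) → —c→ p10
  p3 = c.0 | (a.0 | 0\{b}) → —a→ p9, —c→ p11
  p4 = c.0 | 0 | (0 + 0 + b.0 + c.0\{b,c}) → —b→ p12, —c→ p13, —c→ p14
  p5 = ((0 + 0) | b.0 + c.0 | a.0) | 0 → —a→ p12, —b→ p15, —c→ p16
  p6 = (0 + 0) | 0 | (0 + 0 + b.0 + c.0\{b,c}) → —b→ p15, —c→ p17
  p7 = ((0 + 0) | b.0 + c.0 | a.0) | 0\{b,c} → —a→ p14, —b→ p17, —c→ p18
  p8 = 0 | a.0 | (0 + 0 + b.0 + c.0\{b,c}) → —a→ p13, —b→ p16, —c→ p18
  p9 = c.0 | (0 | 0\{b}) → —c→ p19
  p10 = 0 + 0 → stopped
  p11 = 0 | (a.0 | 0\{b}) → —a→ p19
  p12 = c.0 | 0 | 0 → —c→ p20
  p13 = 0 | 0 | (0 + 0 + b.0 + c.0\{b,c}) → —b→ p20, —c→ p21
  p14 = c.0 | 0 | 0\{b,c} → —c→ p21
  p15 = (0 + 0) | 0 | 0 → stopped
  p16 = 0 | a.0 | 0 → —a→ p20
  p17 = (0 + 0) | 0 | 0\{b,c} → stopped
  p18 = 0 | a.0 | 0\{b,c} → —a→ p21
  p19 = 0 | (0 | 0\{b}) → stopped
  p20 = 0 | 0 | 0 → stopped
  p21 = 0 | 0 | 0\{b,c} → stopped
Reachable graph of Q (22 states):
  q0 = ((0 + 0) | c.0 + c.0 | a.0) | (0 + 0 + b.0 + c.0\{b,c}) + (a.c.(0 + 0) + a.c.0 | (a.0 | 0\{b})) → —a→ q1, —a→ q2, —a→ q3, —a→ q4, —b→ q5, —c→ q6, —c→ q7, —c→ q8
  q1 = a.c.0 | (0 | 0\{b}) → —a→ q9
  q2 = c.(0 + 0) → —c→ q10
  q3 = c.0 | (a.0 | 0\{b}) → —a→ q9, —c→ q11
  q4 = c.0 | 0 | (0 + 0 + b.0 + c.0\{b,c}) → —b→ q12, —c→ q13, —c→ q14
  q5 = ((0 + 0) | c.0 + c.0 | a.0) | 0 → —a→ q12, —c→ q15, —c→ q16
  q6 = ((0 + 0) | c.0 + c.0 | a.0) | 0\{b,c} → —a→ q14, —c→ q17, —c→ q18
  q7 = (0 + 0) | 0 | (0 + 0 + b.0 + c.0\{b,c}) → —b→ q15, —c→ q17
  q8 = 0 | a.0 | (0 + 0 + b.0 + c.0\{b,c}) → —a→ q13, —b→ q16, —c→ q18
  q9 = c.0 | (0 | 0\{b}) → —c→ q19
  q10 = 0 + 0 → stopped
  q11 = 0 | (a.0 | 0\{b}) → —a→ q19
  q12 = c.0 | 0 | 0 → —c→ q20
  q13 = 0 | 0 | (0 + 0 + b.0 + c.0\{b,c}) → —b→ q20, —c→ q21
  q14 = c.0 | 0 | 0\{b,c} → —c→ q21
  q15 = (0 + 0) | 0 | 0 → stopped
  q16 = 0 | a.0 | 0 → —a→ q20
  q17 = (0 + 0) | 0 | 0\{b,c} → stopped
  q18 = 0 | a.0 | 0\{b,c} → —a→ q21
  q19 = 0 | (0 | 0\{b}) → stopped
  q20 = 0 | 0 | 0 → stopped
  q21 = 0 | 0 | 0\{b,c} → stopped
Coarsest stable partition (strong bisimilarity classes):
  B0 = {p0}
  B1 = {p12, p14, p2, p9, q12, q14, q2, q9}
  B2 = {p10, p15, p17, p19, p20, p21, q10, q15, q17, q19, q20, q21}
  B3 = {p5, p7}
  B4 = {p11, p16, p18, q11, q16, q18}
  B5 = {p4, q4}
  B6 = {p13, p6, q13, q7}
  B7 = {p8, q8}
  B8 = {p1, q1}
  B9 = {p3, q3}
  B10 = {q0}
  B11 = {q5, q6}
p0 ∈ B0, q0 ∈ B10 → different blocks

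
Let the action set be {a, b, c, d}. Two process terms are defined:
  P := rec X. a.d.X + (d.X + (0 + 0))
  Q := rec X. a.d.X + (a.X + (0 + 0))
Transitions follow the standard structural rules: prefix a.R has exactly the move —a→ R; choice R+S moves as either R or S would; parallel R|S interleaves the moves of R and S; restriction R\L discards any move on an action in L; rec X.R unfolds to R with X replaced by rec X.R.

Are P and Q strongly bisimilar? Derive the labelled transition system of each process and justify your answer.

NO

Reachable graph of P (2 states):
  s0 = rec X. a.d.X + (d.X + (0 + 0)) ⊢ ··a··> s1, ··d··> s0
  s1 = d.(rec X. a.d.X + (d.X + (0 + 0))) ⊢ ··d··> s0
Reachable graph of Q (2 states):
  t0 = rec X. a.d.X + (a.X + (0 + 0)) ⊢ ··a··> t0, ··a··> t1
  t1 = d.(rec X. a.d.X + (a.X + (0 + 0))) ⊢ ··d··> t0
Coarsest stable partition (strong bisimilarity classes):
  B0 = {s0}
  B1 = {s1}
  B2 = {t0}
  B3 = {t1}
s0 ∈ B0, t0 ∈ B2 → different blocks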